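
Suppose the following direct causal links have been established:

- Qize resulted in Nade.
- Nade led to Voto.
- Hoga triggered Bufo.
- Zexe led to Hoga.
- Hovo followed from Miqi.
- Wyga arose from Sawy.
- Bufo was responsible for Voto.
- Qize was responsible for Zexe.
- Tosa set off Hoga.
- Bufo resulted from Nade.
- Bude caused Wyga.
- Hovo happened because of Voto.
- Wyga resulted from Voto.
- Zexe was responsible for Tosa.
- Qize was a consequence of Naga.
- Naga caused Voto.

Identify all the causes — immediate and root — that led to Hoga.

Immediate causes of Hoga: Zexe, Tosa.
Further upstream: Naga, Qize.

Naga, Qize, Tosa, Zexe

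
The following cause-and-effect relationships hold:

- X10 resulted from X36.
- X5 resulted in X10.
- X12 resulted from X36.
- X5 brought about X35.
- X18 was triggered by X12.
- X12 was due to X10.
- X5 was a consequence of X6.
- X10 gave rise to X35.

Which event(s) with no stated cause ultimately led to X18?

Tracing upstream from X18: X18 ← X12 ← X10 ← X5 ← X6.
A separate upstream branch: X18 ← X12 ← X36.
Each of those chain origins has no stated cause.

X36, X6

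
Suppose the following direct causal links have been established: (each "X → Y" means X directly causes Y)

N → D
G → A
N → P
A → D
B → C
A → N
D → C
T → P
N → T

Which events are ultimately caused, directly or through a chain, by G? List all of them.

Direct effects: A.
2 steps out: N, D.
3 steps out: T, P, C.
Not reachable from it: B.

A, C, D, N, P, T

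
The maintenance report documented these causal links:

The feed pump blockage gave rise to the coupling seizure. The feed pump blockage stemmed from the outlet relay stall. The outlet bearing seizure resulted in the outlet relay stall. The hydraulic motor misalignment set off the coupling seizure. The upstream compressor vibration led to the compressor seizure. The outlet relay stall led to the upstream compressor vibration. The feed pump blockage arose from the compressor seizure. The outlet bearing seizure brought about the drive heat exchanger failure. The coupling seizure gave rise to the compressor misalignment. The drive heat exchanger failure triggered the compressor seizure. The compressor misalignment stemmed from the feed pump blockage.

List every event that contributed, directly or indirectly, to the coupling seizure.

Immediate causes of the coupling seizure: the feed pump blockage, the hydraulic motor misalignment.
Further upstream: the outlet bearing seizure, the drive heat exchanger failure, the outlet relay stall, the upstream compressor vibration, the compressor seizure.

the compressor seizure, the drive heat exchanger failure, the feed pump blockage, the hydraulic motor misalignment, the outlet bearing seizure, the outlet relay stall, the upstream compressor vibration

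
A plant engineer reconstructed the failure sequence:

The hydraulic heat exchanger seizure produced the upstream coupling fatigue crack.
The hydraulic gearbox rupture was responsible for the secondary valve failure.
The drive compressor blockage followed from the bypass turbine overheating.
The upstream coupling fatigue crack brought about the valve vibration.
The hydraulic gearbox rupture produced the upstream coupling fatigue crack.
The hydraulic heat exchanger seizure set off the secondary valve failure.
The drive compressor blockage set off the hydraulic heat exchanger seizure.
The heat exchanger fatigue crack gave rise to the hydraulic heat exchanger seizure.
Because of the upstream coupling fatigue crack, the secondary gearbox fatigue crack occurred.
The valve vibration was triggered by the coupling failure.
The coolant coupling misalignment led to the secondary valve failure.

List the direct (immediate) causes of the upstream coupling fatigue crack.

the hydraulic gearbox rupture, the hydraulic heat exchanger seizure

Upstream contributors include the bypass turbine overheating, the drive compressor blockage, the heat exchanger fatigue crack, but only the hydraulic gearbox rupture, the hydraulic heat exchanger seizure feed directly into the upstream coupling fatigue crack.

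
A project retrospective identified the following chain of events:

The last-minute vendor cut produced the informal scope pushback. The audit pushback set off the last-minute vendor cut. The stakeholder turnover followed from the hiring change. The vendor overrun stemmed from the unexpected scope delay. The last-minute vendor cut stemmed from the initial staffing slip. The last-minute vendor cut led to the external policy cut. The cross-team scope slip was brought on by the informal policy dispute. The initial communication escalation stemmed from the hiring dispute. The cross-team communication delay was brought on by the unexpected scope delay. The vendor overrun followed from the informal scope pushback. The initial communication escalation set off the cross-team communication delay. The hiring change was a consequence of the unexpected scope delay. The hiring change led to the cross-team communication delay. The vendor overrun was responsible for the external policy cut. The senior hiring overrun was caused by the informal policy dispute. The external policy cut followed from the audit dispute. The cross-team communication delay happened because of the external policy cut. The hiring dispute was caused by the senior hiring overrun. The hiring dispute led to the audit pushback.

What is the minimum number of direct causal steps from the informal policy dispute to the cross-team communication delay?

Shortest chain: the informal policy dispute → the senior hiring overrun → the hiring dispute → the initial communication escalation → the cross-team communication delay.

4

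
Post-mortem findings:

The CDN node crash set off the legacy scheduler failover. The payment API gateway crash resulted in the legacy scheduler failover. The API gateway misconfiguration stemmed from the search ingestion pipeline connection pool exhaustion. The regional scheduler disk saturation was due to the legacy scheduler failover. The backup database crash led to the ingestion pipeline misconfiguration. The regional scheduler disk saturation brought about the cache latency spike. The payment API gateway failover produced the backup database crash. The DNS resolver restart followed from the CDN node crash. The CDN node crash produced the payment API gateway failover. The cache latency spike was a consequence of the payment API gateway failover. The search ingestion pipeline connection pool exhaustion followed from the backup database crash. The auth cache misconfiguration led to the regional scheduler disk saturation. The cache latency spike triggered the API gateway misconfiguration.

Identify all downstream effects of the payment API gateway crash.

the API gateway misconfiguration, the cache latency spike, the legacy scheduler failover, the regional scheduler disk saturation

Direct effects: the legacy scheduler failover.
2 steps out: the regional scheduler disk saturation.
3 steps out: the cache latency spike.
4 steps out: the API gateway misconfiguration.
Not reachable from it: the CDN node crash, the payment API gateway failover, the DNS resolver restart, the backup database crash, the search ingestion pipeline connection pool exhaustion, the ingestion pipeline misconfiguration, the auth cache misconfiguration.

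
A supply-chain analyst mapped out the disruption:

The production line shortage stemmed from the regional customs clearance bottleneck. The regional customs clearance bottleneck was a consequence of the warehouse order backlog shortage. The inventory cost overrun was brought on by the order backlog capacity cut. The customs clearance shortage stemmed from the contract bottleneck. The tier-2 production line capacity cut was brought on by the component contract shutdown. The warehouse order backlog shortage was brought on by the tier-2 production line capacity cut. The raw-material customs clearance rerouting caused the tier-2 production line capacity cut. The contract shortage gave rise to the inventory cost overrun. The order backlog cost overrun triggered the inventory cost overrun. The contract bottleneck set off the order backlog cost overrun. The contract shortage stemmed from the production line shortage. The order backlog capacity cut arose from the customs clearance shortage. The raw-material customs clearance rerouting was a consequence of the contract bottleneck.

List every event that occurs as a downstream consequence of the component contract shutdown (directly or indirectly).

Direct effects: the tier-2 production line capacity cut.
2 steps out: the warehouse order backlog shortage.
3 steps out: the regional customs clearance bottleneck.
4 steps out: the production line shortage.
5 steps out: the contract shortage.
6 steps out: the inventory cost overrun.
Not reachable from it: the contract bottleneck, the customs clearance shortage, the raw-material customs clearance rerouting, the order backlog capacity cut, the order backlog cost overrun.

the contract shortage, the inventory cost overrun, the production line shortage, the regional customs clearance bottleneck, the tier-2 production line capacity cut, the warehouse order backlog shortage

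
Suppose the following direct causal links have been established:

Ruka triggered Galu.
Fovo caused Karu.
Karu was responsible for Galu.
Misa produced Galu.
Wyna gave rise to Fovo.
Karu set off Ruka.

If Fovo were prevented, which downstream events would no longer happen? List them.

Karu, Ruka

Downstream of Fovo: Karu, Ruka, Galu.
Of those, still caused via another path: Galu.
The remainder have no surviving cause.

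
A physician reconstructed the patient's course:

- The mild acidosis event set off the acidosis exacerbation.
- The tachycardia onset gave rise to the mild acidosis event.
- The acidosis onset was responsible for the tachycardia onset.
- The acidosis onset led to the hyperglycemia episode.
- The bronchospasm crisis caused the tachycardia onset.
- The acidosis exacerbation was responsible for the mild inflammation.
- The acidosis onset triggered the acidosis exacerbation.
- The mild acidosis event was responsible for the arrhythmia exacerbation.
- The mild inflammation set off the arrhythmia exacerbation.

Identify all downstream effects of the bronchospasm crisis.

Direct effects: the tachycardia onset.
2 steps out: the mild acidosis event.
3 steps out: the acidosis exacerbation, the arrhythmia exacerbation.
4 steps out: the mild inflammation.
Not reachable from it: the acidosis onset, the hyperglycemia episode.

the acidosis exacerbation, the arrhythmia exacerbation, the mild acidosis event, the mild inflammation, the tachycardia onset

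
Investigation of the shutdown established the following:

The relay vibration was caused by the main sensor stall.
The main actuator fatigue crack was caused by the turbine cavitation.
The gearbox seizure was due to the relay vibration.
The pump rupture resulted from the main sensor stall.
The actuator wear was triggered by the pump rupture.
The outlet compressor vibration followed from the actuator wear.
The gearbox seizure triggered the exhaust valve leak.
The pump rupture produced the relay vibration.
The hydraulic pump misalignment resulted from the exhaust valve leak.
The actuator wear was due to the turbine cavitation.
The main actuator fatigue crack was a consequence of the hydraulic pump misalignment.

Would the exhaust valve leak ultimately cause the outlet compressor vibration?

The exhaust valve leak leads to the hydraulic pump misalignment, the main actuator fatigue crack; the outlet compressor vibration is not among them.

No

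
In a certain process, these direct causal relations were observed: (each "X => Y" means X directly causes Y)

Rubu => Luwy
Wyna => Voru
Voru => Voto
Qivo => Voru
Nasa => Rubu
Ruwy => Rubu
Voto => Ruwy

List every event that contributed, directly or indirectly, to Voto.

Qivo, Voru, Wyna

Immediate cause of Voto: Voru.
Further upstream: Qivo, Wyna.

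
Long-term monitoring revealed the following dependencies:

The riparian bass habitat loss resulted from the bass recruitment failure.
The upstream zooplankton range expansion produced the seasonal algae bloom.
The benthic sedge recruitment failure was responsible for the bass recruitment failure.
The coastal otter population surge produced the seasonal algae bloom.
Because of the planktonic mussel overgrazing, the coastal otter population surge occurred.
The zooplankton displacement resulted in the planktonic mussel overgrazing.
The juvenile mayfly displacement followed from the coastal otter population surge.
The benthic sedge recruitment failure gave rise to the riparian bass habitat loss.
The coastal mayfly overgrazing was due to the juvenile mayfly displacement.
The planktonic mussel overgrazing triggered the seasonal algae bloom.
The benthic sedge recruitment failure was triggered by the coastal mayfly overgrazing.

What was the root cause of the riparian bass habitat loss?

the zooplankton displacement

Tracing upstream from the riparian bass habitat loss: the riparian bass habitat loss ← the benthic sedge recruitment failure ← the coastal mayfly overgrazing ← the juvenile mayfly displacement ← the coastal otter population surge ← the planktonic mussel overgrazing ← the zooplankton displacement.
The zooplankton displacement has no stated cause, so it is the root.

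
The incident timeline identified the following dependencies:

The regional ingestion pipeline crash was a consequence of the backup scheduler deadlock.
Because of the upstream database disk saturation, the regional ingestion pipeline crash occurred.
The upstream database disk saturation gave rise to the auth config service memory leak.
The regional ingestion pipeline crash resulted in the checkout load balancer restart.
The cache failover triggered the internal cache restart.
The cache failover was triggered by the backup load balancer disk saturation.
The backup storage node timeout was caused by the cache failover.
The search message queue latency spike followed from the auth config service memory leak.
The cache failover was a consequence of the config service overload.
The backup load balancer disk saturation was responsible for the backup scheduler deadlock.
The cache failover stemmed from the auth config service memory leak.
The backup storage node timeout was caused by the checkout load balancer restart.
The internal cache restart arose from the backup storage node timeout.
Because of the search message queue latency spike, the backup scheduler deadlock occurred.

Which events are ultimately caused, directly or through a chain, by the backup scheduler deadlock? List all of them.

the backup storage node timeout, the checkout load balancer restart, the internal cache restart, the regional ingestion pipeline crash

Direct effects: the regional ingestion pipeline crash.
2 steps out: the checkout load balancer restart.
3 steps out: the backup storage node timeout.
4 steps out: the internal cache restart.
Not reachable from it: the upstream database disk saturation, the config service overload, the auth config service memory leak, the backup load balancer disk saturation, the search message queue latency spike, the cache failover.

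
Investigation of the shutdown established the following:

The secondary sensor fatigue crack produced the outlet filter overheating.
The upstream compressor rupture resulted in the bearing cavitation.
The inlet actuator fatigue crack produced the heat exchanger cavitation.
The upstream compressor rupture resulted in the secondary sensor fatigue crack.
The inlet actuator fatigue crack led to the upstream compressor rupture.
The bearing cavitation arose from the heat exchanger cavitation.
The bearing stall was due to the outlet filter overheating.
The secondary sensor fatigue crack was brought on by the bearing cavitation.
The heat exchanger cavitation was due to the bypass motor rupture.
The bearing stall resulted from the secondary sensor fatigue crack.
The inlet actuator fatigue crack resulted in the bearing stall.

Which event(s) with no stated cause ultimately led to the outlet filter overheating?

the bypass motor rupture, the inlet actuator fatigue crack

Tracing upstream from the outlet filter overheating: the outlet filter overheating ← the secondary sensor fatigue crack ← the upstream compressor rupture ← the inlet actuator fatigue crack.
A separate upstream branch: the outlet filter overheating ← the secondary sensor fatigue crack ← the bearing cavitation ← the heat exchanger cavitation ← the bypass motor rupture.
Each of those chain origins has no stated cause.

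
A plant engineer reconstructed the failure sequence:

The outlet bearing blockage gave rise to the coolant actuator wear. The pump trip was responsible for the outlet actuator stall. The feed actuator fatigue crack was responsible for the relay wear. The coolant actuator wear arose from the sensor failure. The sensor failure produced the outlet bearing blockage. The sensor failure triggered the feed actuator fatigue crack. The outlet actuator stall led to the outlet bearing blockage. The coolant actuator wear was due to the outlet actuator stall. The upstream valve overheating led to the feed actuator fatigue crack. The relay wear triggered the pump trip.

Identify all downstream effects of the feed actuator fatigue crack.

the coolant actuator wear, the outlet actuator stall, the outlet bearing blockage, the pump trip, the relay wear

Direct effects: the relay wear.
2 steps out: the pump trip.
3 steps out: the outlet actuator stall.
4 steps out: the outlet bearing blockage, the coolant actuator wear.
Not reachable from it: the sensor failure, the upstream valve overheating.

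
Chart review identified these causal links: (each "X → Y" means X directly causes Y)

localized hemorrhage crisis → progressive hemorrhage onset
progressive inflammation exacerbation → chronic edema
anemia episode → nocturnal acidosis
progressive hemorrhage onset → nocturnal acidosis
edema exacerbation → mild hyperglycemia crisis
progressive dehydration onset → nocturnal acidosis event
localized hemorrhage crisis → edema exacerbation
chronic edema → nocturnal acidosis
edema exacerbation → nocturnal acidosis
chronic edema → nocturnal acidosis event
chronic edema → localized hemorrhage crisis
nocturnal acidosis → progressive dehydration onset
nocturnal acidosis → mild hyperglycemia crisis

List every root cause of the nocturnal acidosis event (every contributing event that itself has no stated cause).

the anemia episode, the progressive inflammation exacerbation

Tracing upstream from the nocturnal acidosis event: the nocturnal acidosis event ← the chronic edema ← the progressive inflammation exacerbation.
A separate upstream branch: the nocturnal acidosis event ← the progressive dehydration onset ← the nocturnal acidosis ← the anemia episode.
Each of those chain origins has no stated cause.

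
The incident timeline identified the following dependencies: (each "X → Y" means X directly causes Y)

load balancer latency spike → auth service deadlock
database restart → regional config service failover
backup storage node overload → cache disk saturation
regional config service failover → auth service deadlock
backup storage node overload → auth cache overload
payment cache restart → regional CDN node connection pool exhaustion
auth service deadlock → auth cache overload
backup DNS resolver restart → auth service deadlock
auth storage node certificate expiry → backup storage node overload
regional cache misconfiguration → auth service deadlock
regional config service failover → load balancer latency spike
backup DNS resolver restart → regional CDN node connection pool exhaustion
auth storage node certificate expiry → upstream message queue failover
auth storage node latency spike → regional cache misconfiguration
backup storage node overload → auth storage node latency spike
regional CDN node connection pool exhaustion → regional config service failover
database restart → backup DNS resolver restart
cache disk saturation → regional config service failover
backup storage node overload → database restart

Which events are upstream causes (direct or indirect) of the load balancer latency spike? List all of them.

Immediate cause of the load balancer latency spike: the regional config service failover.
Further upstream: the auth storage node certificate expiry, the backup storage node overload, the database restart, the cache disk saturation, the backup DNS resolver restart, the regional CDN node connection pool exhaustion, the payment cache restart.

the auth storage node certificate expiry, the backup DNS resolver restart, the backup storage node overload, the cache disk saturation, the database restart, the payment cache restart, the regional CDN node connection pool exhaustion, the regional config service failover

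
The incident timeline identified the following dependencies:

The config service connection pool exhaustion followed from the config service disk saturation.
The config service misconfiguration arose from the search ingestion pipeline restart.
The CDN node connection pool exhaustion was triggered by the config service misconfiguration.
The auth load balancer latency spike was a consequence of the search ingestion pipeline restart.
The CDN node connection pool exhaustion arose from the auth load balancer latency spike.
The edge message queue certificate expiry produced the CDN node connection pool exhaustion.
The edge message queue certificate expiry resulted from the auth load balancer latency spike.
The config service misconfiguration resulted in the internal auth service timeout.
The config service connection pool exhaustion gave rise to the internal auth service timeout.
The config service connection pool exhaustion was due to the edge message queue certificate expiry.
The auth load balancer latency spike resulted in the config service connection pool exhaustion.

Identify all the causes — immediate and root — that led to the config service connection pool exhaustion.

the auth load balancer latency spike, the config service disk saturation, the edge message queue certificate expiry, the search ingestion pipeline restart

Immediate causes of the config service connection pool exhaustion: the auth load balancer latency spike, the edge message queue certificate expiry, the config service disk saturation.
Further upstream: the search ingestion pipeline restart.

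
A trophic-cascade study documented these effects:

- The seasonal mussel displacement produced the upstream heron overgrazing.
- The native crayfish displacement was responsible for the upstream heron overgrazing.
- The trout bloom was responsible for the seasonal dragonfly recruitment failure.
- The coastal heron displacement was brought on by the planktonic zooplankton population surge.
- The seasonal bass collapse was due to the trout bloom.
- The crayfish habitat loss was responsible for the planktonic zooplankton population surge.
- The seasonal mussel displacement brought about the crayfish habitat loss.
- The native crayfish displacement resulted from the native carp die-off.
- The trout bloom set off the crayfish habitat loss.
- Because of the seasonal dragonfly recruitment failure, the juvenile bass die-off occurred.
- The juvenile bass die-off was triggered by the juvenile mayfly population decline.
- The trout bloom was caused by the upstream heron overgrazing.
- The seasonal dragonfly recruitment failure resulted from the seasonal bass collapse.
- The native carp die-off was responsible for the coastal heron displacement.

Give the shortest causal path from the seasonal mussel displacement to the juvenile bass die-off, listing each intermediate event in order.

the seasonal mussel displacement → the upstream heron overgrazing
the upstream heron overgrazing → the trout bloom
the trout bloom → the seasonal dragonfly recruitment failure
the seasonal dragonfly recruitment failure → the juvenile bass die-off
Length: 4 steps.

the seasonal mussel displacement → the upstream heron overgrazing → the trout bloom → the seasonal dragonfly recruitment failure → the juvenile bass die-off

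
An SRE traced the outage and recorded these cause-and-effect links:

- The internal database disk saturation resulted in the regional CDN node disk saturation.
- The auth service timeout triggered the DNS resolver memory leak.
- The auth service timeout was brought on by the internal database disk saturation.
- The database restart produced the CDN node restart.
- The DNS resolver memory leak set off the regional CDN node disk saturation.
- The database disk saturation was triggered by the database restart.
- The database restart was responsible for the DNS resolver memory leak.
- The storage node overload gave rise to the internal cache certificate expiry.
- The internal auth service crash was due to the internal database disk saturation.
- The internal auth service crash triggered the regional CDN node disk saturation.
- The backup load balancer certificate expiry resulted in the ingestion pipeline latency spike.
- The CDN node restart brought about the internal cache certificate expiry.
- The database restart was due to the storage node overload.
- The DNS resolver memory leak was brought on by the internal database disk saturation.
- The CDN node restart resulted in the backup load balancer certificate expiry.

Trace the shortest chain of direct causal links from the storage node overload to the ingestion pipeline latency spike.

the storage node overload → the database restart → the CDN node restart → the backup load balancer certificate expiry → the ingestion pipeline latency spike

the storage node overload → the database restart
the database restart → the CDN node restart
the CDN node restart → the backup load balancer certificate expiry
the backup load balancer certificate expiry → the ingestion pipeline latency spike
Length: 4 steps.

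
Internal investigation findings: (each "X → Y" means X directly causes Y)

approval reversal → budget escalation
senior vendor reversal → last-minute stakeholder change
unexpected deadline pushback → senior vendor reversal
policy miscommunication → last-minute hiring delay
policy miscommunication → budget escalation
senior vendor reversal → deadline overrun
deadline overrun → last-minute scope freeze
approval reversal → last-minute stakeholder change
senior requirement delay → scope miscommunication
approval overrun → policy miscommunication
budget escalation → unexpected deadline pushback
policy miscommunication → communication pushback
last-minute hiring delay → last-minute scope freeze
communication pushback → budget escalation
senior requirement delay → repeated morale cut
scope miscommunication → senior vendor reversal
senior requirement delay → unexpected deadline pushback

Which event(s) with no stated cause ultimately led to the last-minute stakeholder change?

Tracing upstream from the last-minute stakeholder change: the last-minute stakeholder change ← the senior vendor reversal ← the scope miscommunication ← the senior requirement delay.
A separate upstream branch: the last-minute stakeholder change ← the senior vendor reversal ← the unexpected deadline pushback ← the budget escalation ← the policy miscommunication ← the approval overrun.
A separate upstream branch: the last-minute stakeholder change ← the approval reversal.
Each of those chain origins has no stated cause.

the approval overrun, the approval reversal, the senior requirement delay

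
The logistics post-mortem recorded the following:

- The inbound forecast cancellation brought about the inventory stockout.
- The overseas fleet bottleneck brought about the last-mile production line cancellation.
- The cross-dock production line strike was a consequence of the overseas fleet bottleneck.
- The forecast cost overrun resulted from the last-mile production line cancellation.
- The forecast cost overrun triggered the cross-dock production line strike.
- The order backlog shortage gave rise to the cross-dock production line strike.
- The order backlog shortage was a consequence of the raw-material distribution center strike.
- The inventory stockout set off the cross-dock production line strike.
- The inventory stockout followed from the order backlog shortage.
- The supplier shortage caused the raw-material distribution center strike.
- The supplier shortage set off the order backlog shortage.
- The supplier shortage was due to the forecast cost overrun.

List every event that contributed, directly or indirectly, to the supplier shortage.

Immediate cause of the supplier shortage: the forecast cost overrun.
Further upstream: the overseas fleet bottleneck, the last-mile production line cancellation.

the forecast cost overrun, the last-mile production line cancellation, the overseas fleet bottleneck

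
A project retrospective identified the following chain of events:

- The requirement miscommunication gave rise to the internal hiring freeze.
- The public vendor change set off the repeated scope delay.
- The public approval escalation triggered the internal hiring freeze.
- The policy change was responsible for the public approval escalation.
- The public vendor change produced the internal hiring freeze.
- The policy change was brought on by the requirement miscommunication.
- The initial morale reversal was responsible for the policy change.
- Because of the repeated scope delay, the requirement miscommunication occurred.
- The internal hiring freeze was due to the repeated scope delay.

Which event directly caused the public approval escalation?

the policy change

Upstream contributors include the public vendor change, the repeated scope delay, the initial morale reversal, the requirement miscommunication, but only the policy change feeds directly into the public approval escalation.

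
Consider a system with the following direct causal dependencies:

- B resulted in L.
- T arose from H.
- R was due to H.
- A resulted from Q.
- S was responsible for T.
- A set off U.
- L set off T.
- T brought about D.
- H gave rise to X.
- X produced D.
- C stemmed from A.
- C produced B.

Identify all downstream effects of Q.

A, B, C, D, L, T, U

Direct effects: A.
2 steps out: C, U.
3 steps out: B.
4 steps out: L.
5 steps out: T.
6 steps out: D.
Not reachable from it: H, R, S, X.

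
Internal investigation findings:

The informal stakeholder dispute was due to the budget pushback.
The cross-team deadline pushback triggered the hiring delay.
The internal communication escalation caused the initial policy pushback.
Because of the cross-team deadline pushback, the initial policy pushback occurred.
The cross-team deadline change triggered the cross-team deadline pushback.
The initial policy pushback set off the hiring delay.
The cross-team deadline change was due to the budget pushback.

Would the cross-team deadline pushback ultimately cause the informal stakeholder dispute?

No

The cross-team deadline pushback leads to the initial policy pushback, the hiring delay; the informal stakeholder dispute is not among them.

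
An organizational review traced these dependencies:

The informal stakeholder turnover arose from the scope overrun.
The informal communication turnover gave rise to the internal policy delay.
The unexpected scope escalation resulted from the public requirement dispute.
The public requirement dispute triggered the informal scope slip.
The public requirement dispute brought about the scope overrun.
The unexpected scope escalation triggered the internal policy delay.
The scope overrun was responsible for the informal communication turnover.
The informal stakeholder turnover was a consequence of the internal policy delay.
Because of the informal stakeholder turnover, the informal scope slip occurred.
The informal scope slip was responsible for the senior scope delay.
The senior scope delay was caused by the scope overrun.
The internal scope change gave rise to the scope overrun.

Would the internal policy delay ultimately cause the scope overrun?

No

The internal policy delay leads to the informal stakeholder turnover, the informal scope slip, the senior scope delay; the scope overrun is not among them.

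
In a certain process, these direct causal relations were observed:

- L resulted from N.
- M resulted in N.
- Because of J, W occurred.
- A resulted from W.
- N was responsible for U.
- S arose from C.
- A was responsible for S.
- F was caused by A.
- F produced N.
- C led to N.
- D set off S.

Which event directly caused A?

W

Upstream contributors include J, but only W feeds directly into A.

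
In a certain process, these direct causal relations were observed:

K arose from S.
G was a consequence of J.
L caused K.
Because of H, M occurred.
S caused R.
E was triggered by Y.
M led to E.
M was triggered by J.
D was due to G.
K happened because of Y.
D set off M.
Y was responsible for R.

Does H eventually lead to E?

There is a causal chain: H → M → E.

Yes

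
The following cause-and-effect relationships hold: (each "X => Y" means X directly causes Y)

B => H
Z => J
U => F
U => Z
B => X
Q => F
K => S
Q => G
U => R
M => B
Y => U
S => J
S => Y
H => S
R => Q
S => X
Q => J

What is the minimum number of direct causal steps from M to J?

Shortest chain: M → B → H → S → J.

4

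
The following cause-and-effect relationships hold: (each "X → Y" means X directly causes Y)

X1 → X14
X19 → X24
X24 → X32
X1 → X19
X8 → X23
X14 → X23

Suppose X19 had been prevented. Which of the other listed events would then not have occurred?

Downstream of X19: X24, X32.

X24, X32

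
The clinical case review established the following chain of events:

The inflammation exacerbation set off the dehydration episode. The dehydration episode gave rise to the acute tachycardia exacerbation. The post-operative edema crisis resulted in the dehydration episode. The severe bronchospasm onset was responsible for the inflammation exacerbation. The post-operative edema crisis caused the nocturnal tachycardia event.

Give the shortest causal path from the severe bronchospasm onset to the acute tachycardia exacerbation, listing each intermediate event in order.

the severe bronchospasm onset → the inflammation exacerbation
the inflammation exacerbation → the dehydration episode
the dehydration episode → the acute tachycardia exacerbation
Length: 3 steps.

the severe bronchospasm onset → the inflammation exacerbation → the dehydration episode → the acute tachycardia exacerbation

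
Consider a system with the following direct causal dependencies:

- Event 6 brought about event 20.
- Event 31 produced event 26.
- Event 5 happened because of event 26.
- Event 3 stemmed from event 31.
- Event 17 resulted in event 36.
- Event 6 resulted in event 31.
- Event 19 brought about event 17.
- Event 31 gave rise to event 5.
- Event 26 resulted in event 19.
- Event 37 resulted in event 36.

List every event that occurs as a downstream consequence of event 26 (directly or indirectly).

Direct effects: event 19, event 5.
2 steps out: event 17.
3 steps out: event 36.
Not reachable from it: event 6, event 31, event 3, event 37, event 20.

event 17, event 19, event 36, event 5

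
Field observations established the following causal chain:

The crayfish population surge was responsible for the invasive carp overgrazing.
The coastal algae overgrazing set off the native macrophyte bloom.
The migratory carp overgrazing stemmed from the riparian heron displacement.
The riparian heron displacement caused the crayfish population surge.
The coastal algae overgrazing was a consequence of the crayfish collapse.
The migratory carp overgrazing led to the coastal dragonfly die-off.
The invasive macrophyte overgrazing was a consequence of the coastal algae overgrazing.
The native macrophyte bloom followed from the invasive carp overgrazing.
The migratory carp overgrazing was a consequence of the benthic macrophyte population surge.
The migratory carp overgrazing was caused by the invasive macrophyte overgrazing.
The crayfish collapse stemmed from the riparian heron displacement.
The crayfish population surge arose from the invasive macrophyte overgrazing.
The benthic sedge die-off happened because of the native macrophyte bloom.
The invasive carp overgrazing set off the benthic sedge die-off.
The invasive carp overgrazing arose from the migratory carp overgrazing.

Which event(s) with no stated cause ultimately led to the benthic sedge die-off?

the benthic macrophyte population surge, the riparian heron displacement

Tracing upstream from the benthic sedge die-off: the benthic sedge die-off ← the invasive carp overgrazing ← the migratory carp overgrazing ← the riparian heron displacement.
A separate upstream branch: the benthic sedge die-off ← the invasive carp overgrazing ← the migratory carp overgrazing ← the benthic macrophyte population surge.
Each of those chain origins has no stated cause.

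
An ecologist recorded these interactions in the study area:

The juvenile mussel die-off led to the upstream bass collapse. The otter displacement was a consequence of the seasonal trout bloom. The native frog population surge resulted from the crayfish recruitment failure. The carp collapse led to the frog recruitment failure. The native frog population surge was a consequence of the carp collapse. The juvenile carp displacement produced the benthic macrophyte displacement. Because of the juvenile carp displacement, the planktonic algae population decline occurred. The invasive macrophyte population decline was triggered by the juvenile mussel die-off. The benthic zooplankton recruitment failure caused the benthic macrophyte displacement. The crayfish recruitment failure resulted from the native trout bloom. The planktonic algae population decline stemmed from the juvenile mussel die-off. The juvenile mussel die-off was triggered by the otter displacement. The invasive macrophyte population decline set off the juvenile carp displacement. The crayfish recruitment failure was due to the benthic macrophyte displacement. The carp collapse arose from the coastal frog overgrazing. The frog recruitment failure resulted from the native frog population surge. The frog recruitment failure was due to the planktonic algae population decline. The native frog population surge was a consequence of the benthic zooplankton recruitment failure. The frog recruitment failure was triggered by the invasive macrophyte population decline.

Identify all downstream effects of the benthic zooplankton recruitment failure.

the benthic macrophyte displacement, the crayfish recruitment failure, the frog recruitment failure, the native frog population surge

Direct effects: the benthic macrophyte displacement, the native frog population surge.
2 steps out: the crayfish recruitment failure, the frog recruitment failure.
Not reachable from it: the native trout bloom, the coastal frog overgrazing, the seasonal trout bloom, the otter displacement, the juvenile mussel die-off, the invasive macrophyte population decline, the juvenile carp displacement, the carp collapse, the planktonic algae population decline, the upstream bass collapse.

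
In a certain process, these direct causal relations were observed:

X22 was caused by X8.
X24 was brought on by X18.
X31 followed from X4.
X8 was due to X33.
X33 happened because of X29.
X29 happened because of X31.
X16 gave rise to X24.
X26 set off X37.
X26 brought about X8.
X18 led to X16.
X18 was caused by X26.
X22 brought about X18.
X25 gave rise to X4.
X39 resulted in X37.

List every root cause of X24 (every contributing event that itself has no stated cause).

X25, X26

Tracing upstream from X24: X24 ← X18 ← X22 ← X8 ← X33 ← X29 ← X31 ← X4 ← X25.
A separate upstream branch: X24 ← X18 ← X26.
Each of those chain origins has no stated cause.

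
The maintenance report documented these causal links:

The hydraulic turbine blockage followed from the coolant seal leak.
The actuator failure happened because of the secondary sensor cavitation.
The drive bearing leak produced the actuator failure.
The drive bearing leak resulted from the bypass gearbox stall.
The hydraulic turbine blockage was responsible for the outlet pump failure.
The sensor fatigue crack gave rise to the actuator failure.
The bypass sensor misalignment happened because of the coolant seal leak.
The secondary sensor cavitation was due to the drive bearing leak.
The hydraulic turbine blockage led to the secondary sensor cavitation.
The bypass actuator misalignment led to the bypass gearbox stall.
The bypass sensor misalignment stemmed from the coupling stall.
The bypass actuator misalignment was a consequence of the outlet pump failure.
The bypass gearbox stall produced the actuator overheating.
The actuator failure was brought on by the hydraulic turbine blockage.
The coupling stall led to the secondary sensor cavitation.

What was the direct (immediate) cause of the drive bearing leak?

the bypass gearbox stall

Upstream contributors include the coolant seal leak, the hydraulic turbine blockage, the outlet pump failure, the bypass actuator misalignment, but only the bypass gearbox stall feeds directly into the drive bearing leak.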